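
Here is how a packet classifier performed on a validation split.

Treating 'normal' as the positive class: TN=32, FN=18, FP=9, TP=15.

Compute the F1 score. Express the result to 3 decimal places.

0.526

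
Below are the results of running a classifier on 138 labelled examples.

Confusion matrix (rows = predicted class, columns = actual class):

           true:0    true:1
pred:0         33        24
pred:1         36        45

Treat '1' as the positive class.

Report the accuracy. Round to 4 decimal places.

0.5652

Accuracy = (TP+TN)/N = (45+33)/138 = 0.5652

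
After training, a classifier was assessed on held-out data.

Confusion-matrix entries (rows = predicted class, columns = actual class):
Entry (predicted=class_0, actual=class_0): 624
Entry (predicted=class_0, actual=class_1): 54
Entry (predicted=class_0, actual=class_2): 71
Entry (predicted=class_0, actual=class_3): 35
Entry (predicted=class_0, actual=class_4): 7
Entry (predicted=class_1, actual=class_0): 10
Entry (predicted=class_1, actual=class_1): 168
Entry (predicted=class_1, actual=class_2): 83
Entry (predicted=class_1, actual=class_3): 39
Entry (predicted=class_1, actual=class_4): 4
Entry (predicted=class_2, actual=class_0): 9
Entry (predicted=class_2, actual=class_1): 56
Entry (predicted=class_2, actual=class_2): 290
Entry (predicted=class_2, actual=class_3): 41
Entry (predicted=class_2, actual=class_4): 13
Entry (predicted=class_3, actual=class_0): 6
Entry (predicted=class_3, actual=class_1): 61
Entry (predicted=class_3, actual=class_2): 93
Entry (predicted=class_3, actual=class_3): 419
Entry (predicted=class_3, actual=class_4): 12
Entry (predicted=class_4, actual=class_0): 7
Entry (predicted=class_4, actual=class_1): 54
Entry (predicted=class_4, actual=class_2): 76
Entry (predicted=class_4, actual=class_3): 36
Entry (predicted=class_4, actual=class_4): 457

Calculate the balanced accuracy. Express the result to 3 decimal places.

Balanced accuracy = mean of per-class recall.
  class_0: recall = 624/656 = 0.9512
  class_1: recall = 168/393 = 0.4275
  class_2: recall = 290/613 = 0.4731
  class_3: recall = 419/570 = 0.7351
  class_4: recall = 457/493 = 0.9270
Mean = (0.9512 + 0.4275 + 0.4731 + 0.7351 + 0.9270) / 5 = 0.703

0.703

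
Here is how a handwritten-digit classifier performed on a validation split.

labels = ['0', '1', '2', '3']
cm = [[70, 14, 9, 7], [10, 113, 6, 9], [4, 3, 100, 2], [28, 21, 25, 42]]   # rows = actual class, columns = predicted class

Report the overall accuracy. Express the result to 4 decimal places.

Accuracy = trace / total = (70+113+100+42=325) / 463 = 325/463 = 0.7019

0.7019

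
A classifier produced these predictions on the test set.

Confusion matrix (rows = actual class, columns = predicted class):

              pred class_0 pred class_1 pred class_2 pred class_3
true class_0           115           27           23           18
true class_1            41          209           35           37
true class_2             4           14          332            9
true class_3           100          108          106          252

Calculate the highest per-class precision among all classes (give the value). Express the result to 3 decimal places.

Per-class precision (TP/(TP+FP)):
  class_0: TP=115, FP=41+4+100=145 → 115/260 = 0.4423
  class_1: TP=209, FP=27+14+108=149 → 209/358 = 0.5838
  class_2: TP=332, FP=23+35+106=164 → 332/496 = 0.6694
  class_3: TP=252, FP=18+37+9=64 → 252/316 = 0.7975
Highest is class 'class_3' with precision = 0.797.

0.797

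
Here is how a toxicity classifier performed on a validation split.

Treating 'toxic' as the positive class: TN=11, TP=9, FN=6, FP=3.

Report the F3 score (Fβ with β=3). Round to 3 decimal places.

Fβ = (1+β²)·TP / ((1+β²)·TP + β²·FN + FP), with β²=9
= 10·9 / (10·9 + 9·6 + 3) = 0.612

0.612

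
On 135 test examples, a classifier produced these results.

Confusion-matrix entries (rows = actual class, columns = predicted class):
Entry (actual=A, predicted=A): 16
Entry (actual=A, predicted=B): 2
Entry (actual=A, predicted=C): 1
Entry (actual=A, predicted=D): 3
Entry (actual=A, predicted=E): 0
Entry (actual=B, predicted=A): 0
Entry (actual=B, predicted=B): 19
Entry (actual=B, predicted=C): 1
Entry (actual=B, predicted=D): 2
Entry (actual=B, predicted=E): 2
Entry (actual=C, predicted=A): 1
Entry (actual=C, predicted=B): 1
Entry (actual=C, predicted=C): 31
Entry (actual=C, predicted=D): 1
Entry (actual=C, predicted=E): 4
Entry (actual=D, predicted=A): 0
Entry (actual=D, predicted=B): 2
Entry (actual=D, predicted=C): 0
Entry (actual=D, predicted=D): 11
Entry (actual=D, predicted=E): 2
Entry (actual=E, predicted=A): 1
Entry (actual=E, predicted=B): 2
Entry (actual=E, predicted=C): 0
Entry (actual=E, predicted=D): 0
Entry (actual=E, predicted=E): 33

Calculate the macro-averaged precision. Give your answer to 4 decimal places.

Per-class precision (TP/(TP+FP)):
  A: TP=16, FP=0+1+0+1=2 → 16/18 = 0.88889
  B: TP=19, FP=2+1+2+2=7 → 19/26 = 0.73077
  C: TP=31, FP=1+1+0+0=2 → 31/33 = 0.93939
  D: TP=11, FP=3+2+1+0=6 → 11/17 = 0.64706
  E: TP=33, FP=0+2+4+2=8 → 33/41 = 0.80488
Macro-precision = mean = (0.88889 + 0.73077 + 0.93939 + 0.64706 + 0.80488) / 5 = 0.8022

0.8022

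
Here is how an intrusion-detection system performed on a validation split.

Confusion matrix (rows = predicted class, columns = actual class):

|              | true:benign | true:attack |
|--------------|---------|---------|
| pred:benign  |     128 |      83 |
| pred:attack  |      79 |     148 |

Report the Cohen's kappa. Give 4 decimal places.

0.2588

Observed agreement pₒ = trace/N = 276/438 = 0.63014
Expected agreement pₑ = Σ (rowᵢ·colᵢ)/N² = (207·211 + 231·227)/438² = 0.50100
κ = (pₒ − pₑ)/(1 − pₑ) = (0.63014 − 0.50100)/(1 − 0.50100) = 0.2588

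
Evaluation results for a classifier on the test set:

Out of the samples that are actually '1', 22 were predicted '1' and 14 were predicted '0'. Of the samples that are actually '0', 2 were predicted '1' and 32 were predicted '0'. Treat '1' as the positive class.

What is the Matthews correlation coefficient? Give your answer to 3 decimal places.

0.582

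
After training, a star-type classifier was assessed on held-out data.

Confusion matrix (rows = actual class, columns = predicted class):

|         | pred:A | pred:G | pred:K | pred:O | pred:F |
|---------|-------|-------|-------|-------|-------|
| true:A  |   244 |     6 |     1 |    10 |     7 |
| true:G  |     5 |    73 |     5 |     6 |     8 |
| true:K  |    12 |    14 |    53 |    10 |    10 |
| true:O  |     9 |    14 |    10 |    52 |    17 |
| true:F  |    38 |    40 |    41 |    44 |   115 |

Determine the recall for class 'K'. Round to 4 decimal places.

One-vs-rest for 'K': TP = diagonal; FP = other classes predicted 'K'; FN = 'K' predicted as other.
recall = TP/(TP+FN).
K: TP=53, FN=12+14+10+10=46 → 53/99 = 0.53535

0.5354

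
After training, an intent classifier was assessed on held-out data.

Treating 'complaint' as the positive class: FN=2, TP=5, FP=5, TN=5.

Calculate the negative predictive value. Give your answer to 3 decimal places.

NPV = TN/(TN+FN) = 5/(5+2) = 0.714

0.714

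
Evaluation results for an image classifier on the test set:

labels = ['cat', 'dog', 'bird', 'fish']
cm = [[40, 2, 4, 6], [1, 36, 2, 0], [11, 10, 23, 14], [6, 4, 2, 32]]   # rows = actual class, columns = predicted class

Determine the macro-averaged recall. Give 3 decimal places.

Per-class recall (TP/(TP+FN)):
  cat: TP=40, FN=2+4+6=12 → 40/52 = 0.7692
  dog: TP=36, FN=1+2+0=3 → 36/39 = 0.9231
  bird: TP=23, FN=11+10+14=35 → 23/58 = 0.3966
  fish: TP=32, FN=6+4+2=12 → 32/44 = 0.7273
Macro-recall = mean = (0.7692 + 0.9231 + 0.3966 + 0.7273) / 4 = 0.704

0.704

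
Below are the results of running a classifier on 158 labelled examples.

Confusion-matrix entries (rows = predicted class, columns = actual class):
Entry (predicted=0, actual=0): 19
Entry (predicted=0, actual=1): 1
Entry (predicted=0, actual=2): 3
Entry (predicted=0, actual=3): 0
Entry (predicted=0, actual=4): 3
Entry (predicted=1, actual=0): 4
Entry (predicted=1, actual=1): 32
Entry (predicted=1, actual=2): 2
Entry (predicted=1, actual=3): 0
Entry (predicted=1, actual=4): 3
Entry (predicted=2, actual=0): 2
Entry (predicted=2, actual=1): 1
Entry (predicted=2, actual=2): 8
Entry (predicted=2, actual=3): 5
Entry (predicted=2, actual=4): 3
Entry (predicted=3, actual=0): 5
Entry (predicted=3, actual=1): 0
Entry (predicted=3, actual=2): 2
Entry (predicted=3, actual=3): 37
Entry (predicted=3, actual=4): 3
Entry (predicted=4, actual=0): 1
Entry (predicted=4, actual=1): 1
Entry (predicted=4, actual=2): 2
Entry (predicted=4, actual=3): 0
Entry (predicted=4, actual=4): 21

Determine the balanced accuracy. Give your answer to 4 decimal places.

Balanced accuracy = mean of per-class recall.
  0: recall = 19/31 = 0.61290
  1: recall = 32/35 = 0.91429
  2: recall = 8/17 = 0.47059
  3: recall = 37/42 = 0.88095
  4: recall = 21/33 = 0.63636
Mean = (0.61290 + 0.91429 + 0.47059 + 0.88095 + 0.63636) / 5 = 0.7030

0.7030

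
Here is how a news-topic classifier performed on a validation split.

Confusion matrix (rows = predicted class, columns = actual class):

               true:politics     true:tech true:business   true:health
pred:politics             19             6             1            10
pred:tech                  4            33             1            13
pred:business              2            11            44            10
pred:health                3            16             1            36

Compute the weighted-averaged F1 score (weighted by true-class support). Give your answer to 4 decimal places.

Per-class F1 score (2·TP/(2·TP+FP+FN)):
  politics: TP=19, FP=6+1+10=17, FN=4+2+3=9 → 38/64 = 0.59375
  tech: TP=33, FP=4+1+13=18, FN=6+11+16=33 → 66/117 = 0.56410
  business: TP=44, FP=2+11+10=23, FN=1+1+1=3 → 88/114 = 0.77193
  health: TP=36, FP=3+16+1=20, FN=10+13+10=33 → 72/125 = 0.57600
Weighted-F1 score = Σ (supportᵢ/N)·F1 scoreᵢ with N=210: (28/210)·0.59375 + (66/210)·0.56410 + (47/210)·0.77193 + (69/210)·0.57600 = 0.6185

0.6185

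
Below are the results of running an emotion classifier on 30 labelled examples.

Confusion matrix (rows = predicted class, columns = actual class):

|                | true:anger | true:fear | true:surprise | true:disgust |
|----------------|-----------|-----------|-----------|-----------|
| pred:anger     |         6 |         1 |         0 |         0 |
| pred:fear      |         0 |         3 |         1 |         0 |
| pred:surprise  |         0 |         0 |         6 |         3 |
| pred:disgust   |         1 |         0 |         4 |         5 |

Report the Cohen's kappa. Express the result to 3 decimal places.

Observed agreement pₒ = trace/N = 20/30 = 0.6667
Expected agreement pₑ = Σ (rowᵢ·colᵢ)/N² = (7·7 + 4·4 + 11·9 + 8·10)/30² = 0.2711
κ = (pₒ − pₑ)/(1 − pₑ) = (0.6667 − 0.2711)/(1 − 0.2711) = 0.543

0.543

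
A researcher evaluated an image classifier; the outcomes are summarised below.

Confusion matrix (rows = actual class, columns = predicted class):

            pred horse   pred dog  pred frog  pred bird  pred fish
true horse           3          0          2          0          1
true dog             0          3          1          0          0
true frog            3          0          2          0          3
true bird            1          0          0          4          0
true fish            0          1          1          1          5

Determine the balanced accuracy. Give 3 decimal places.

0.585

Balanced accuracy = mean of per-class recall.
  horse: recall = 3/6 = 0.5000
  dog: recall = 3/4 = 0.7500
  frog: recall = 2/8 = 0.2500
  bird: recall = 4/5 = 0.8000
  fish: recall = 5/8 = 0.6250
Mean = (0.5000 + 0.7500 + 0.2500 + 0.8000 + 0.6250) / 5 = 0.585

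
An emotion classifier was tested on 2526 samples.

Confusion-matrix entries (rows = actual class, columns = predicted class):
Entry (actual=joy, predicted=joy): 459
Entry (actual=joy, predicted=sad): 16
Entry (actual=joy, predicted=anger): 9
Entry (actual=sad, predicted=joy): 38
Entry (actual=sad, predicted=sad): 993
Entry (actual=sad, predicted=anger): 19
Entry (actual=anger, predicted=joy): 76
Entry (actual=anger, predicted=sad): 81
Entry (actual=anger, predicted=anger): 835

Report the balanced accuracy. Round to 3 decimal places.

Balanced accuracy = mean of per-class recall.
  joy: recall = 459/484 = 0.9483
  sad: recall = 993/1050 = 0.9457
  anger: recall = 835/992 = 0.8417
Mean = (0.9483 + 0.9457 + 0.8417) / 3 = 0.912

0.912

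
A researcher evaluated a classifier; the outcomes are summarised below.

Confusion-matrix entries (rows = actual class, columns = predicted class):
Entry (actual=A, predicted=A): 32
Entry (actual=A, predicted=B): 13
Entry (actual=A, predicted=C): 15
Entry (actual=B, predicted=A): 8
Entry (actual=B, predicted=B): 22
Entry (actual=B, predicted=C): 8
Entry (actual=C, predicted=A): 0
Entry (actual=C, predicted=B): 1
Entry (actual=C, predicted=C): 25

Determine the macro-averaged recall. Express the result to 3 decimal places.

0.691

Per-class recall (TP/(TP+FN)):
  A: TP=32, FN=13+15=28 → 32/60 = 0.5333
  B: TP=22, FN=8+8=16 → 22/38 = 0.5789
  C: TP=25, FN=0+1=1 → 25/26 = 0.9615
Macro-recall = mean = (0.5333 + 0.5789 + 0.9615) / 3 = 0.691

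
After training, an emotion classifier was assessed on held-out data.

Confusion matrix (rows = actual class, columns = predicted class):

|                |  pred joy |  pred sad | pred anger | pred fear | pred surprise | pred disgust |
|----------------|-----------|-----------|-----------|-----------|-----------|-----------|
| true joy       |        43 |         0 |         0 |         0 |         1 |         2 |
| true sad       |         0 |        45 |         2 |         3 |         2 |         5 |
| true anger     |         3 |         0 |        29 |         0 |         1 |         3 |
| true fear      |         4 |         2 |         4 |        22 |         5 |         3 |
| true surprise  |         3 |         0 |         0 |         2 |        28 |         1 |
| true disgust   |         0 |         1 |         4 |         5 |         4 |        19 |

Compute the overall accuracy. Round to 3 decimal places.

Accuracy = trace / total = (43+45+29+22+28+19=186) / 246 = 186/246 = 0.756

0.756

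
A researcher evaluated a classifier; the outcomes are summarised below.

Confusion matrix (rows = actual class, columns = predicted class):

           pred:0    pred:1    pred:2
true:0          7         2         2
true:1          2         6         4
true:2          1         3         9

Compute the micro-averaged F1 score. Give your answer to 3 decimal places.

0.611

Micro-averaging pools counts across classes: ΣTP=22, ΣFP=14, ΣFN=14.
Micro-F1 score = 2·TP/(2·TP+FP+FN) on pooled counts = 0.611 (equals overall accuracy in single-label multiclass).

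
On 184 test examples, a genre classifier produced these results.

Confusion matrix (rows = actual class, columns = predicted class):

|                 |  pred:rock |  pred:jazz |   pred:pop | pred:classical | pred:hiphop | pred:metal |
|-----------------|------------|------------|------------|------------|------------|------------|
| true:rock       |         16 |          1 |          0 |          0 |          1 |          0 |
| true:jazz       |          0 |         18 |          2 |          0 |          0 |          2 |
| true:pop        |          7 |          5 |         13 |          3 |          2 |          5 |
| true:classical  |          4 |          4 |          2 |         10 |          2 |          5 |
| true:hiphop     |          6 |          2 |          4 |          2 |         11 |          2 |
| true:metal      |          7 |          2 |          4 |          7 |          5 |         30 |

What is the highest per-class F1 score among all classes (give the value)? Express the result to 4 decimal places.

0.6667

Per-class F1 score (2·TP/(2·TP+FP+FN)):
  rock: TP=16, FP=0+7+4+6+7=24, FN=1+0+0+1+0=2 → 32/58 = 0.55172
  jazz: TP=18, FP=1+5+4+2+2=14, FN=0+2+0+0+2=4 → 36/54 = 0.66667
  pop: TP=13, FP=0+2+2+4+4=12, FN=7+5+3+2+5=22 → 26/60 = 0.43333
  classical: TP=10, FP=0+0+3+2+7=12, FN=4+4+2+2+5=17 → 20/49 = 0.40816
  hiphop: TP=11, FP=1+0+2+2+5=10, FN=6+2+4+2+2=16 → 22/48 = 0.45833
  metal: TP=30, FP=0+2+5+5+2=14, FN=7+2+4+7+5=25 → 60/99 = 0.60606
Highest is class 'jazz' with F1 score = 0.6667.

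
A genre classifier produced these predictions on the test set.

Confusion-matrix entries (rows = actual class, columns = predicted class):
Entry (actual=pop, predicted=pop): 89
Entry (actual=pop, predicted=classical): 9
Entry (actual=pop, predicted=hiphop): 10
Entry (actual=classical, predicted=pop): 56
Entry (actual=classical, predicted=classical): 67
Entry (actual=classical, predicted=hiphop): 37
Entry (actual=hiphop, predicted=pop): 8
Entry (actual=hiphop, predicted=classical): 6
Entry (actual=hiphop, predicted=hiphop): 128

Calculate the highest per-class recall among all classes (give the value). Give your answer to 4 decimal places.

Per-class recall (TP/(TP+FN)):
  pop: TP=89, FN=9+10=19 → 89/108 = 0.82407
  classical: TP=67, FN=56+37=93 → 67/160 = 0.41875
  hiphop: TP=128, FN=8+6=14 → 128/142 = 0.90141
Highest is class 'hiphop' with recall = 0.9014.

0.9014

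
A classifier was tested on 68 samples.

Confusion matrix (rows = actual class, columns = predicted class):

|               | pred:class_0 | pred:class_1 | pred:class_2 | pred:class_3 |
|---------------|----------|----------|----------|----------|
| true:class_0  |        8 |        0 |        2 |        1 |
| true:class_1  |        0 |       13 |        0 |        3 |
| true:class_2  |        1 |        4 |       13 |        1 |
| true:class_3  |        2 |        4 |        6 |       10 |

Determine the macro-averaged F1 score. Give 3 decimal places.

0.655

Per-class F1 score (2·TP/(2·TP+FP+FN)):
  class_0: TP=8, FP=0+1+2=3, FN=0+2+1=3 → 16/22 = 0.7273
  class_1: TP=13, FP=0+4+4=8, FN=0+0+3=3 → 26/37 = 0.7027
  class_2: TP=13, FP=2+0+6=8, FN=1+4+1=6 → 26/40 = 0.6500
  class_3: TP=10, FP=1+3+1=5, FN=2+4+6=12 → 20/37 = 0.5405
Macro-F1 score = mean = (0.7273 + 0.7027 + 0.6500 + 0.5405) / 4 = 0.655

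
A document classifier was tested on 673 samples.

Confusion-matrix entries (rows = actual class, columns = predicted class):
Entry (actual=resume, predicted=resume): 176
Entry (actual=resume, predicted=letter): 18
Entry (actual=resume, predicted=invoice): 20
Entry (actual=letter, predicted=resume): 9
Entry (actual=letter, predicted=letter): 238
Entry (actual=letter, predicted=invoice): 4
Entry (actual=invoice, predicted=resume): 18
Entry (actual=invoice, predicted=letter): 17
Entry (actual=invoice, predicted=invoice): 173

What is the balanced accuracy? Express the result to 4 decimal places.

Balanced accuracy = mean of per-class recall.
  resume: recall = 176/214 = 0.82243
  letter: recall = 238/251 = 0.94821
  invoice: recall = 173/208 = 0.83173
Mean = (0.82243 + 0.94821 + 0.83173) / 3 = 0.8675

0.8675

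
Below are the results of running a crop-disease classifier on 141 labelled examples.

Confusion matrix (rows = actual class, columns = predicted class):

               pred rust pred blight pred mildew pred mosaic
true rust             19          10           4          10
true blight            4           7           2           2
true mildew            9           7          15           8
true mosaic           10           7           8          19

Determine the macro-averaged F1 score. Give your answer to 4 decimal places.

0.4126

Per-class F1 score (2·TP/(2·TP+FP+FN)):
  rust: TP=19, FP=4+9+10=23, FN=10+4+10=24 → 38/85 = 0.44706
  blight: TP=7, FP=10+7+7=24, FN=4+2+2=8 → 14/46 = 0.30435
  mildew: TP=15, FP=4+2+8=14, FN=9+7+8=24 → 30/68 = 0.44118
  mosaic: TP=19, FP=10+2+8=20, FN=10+7+8=25 → 38/83 = 0.45783
Macro-F1 score = mean = (0.44706 + 0.30435 + 0.44118 + 0.45783) / 4 = 0.4126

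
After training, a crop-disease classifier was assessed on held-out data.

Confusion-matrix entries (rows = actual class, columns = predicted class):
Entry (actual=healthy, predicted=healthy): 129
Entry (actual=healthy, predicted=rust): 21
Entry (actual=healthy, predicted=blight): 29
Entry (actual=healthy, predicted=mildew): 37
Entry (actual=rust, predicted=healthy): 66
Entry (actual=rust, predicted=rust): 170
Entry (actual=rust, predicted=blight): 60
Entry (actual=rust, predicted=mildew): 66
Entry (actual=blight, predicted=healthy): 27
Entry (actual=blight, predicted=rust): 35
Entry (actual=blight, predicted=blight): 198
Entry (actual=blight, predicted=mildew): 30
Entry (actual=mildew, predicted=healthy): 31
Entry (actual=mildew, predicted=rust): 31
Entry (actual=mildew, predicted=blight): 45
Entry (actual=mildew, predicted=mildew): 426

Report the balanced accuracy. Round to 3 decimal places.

0.637

Balanced accuracy = mean of per-class recall.
  healthy: recall = 129/216 = 0.5972
  rust: recall = 170/362 = 0.4696
  blight: recall = 198/290 = 0.6828
  mildew: recall = 426/533 = 0.7992
Mean = (0.5972 + 0.4696 + 0.6828 + 0.7992) / 4 = 0.637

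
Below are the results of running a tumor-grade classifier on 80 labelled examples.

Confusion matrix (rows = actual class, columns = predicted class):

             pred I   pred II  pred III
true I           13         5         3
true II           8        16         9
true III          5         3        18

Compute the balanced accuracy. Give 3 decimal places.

0.599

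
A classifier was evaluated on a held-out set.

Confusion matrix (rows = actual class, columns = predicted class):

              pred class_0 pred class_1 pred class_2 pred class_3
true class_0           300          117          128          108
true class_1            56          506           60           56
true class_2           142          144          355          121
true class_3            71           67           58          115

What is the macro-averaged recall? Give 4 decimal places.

0.5103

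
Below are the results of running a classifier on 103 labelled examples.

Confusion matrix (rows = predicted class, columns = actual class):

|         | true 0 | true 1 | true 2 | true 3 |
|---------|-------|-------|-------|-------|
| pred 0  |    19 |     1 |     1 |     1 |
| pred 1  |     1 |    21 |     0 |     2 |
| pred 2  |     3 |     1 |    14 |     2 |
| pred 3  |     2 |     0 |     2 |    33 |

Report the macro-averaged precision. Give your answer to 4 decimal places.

0.8326

Per-class precision (TP/(TP+FP)):
  0: TP=19, FP=1+1+1=3 → 19/22 = 0.86364
  1: TP=21, FP=1+0+2=3 → 21/24 = 0.87500
  2: TP=14, FP=3+1+2=6 → 14/20 = 0.70000
  3: TP=33, FP=2+0+2=4 → 33/37 = 0.89189
Macro-precision = mean = (0.86364 + 0.87500 + 0.70000 + 0.89189) / 4 = 0.8326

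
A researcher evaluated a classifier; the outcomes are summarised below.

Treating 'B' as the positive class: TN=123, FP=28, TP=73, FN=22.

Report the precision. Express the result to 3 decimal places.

Precision = TP/(TP+FP) = 73/(73+28) = 73/101 = 0.723

0.723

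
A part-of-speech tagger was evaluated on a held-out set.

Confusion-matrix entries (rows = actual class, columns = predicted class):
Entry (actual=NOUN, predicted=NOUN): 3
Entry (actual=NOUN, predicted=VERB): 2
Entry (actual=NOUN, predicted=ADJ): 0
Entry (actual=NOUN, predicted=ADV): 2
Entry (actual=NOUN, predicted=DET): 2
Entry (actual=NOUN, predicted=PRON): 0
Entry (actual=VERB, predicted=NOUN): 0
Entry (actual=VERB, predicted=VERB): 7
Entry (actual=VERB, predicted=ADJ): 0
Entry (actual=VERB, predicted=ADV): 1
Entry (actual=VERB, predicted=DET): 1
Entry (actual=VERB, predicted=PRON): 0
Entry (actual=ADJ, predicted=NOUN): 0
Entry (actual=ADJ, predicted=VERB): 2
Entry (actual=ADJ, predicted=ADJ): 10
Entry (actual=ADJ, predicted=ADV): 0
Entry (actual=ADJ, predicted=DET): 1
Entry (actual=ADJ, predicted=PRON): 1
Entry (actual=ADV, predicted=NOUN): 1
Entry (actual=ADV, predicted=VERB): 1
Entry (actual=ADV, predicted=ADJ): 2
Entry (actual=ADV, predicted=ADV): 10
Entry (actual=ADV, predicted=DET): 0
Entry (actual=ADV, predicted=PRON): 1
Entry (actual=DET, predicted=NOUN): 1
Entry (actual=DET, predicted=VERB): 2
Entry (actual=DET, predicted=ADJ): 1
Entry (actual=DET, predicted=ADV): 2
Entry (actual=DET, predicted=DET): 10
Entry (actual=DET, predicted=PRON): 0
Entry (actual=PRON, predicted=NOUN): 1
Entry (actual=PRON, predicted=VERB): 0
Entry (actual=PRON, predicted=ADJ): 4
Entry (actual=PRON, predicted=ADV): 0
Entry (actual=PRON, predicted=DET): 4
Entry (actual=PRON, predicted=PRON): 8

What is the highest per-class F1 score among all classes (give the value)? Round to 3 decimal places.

0.667

Per-class F1 score (2·TP/(2·TP+FP+FN)):
  NOUN: TP=3, FP=0+0+1+1+1=3, FN=2+0+2+2+0=6 → 6/15 = 0.4000
  VERB: TP=7, FP=2+2+1+2+0=7, FN=0+0+1+1+0=2 → 14/23 = 0.6087
  ADJ: TP=10, FP=0+0+2+1+4=7, FN=0+2+0+1+1=4 → 20/31 = 0.6452
  ADV: TP=10, FP=2+1+0+2+0=5, FN=1+1+2+0+1=5 → 20/30 = 0.6667
  DET: TP=10, FP=2+1+1+0+4=8, FN=1+2+1+2+0=6 → 20/34 = 0.5882
  PRON: TP=8, FP=0+0+1+1+0=2, FN=1+0+4+0+4=9 → 16/27 = 0.5926
Highest is class 'ADV' with F1 score = 0.667.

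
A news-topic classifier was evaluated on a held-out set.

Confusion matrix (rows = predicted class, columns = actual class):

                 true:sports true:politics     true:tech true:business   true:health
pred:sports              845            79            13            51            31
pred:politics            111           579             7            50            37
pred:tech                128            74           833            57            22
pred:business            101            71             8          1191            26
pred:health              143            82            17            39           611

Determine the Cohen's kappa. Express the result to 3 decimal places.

Observed agreement pₒ = trace/N = 4059/5206 = 0.7797
Expected agreement pₑ = Σ (rowᵢ·colᵢ)/N² = (1328·1019 + 885·784 + 878·1114 + 1388·1397 + 727·892)/5206² = 0.2071
κ = (pₒ − pₑ)/(1 − pₑ) = (0.7797 − 0.2071)/(1 − 0.2071) = 0.722

0.722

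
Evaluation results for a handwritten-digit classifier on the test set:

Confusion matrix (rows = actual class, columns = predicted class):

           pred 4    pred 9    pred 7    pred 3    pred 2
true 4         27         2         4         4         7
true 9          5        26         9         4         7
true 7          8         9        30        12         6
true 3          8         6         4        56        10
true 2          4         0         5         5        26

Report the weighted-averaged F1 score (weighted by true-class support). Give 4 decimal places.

0.5809

Per-class F1 score (2·TP/(2·TP+FP+FN)):
  4: TP=27, FP=5+8+8+4=25, FN=2+4+4+7=17 → 54/96 = 0.56250
  9: TP=26, FP=2+9+6+0=17, FN=5+9+4+7=25 → 52/94 = 0.55319
  7: TP=30, FP=4+9+4+5=22, FN=8+9+12+6=35 → 60/117 = 0.51282
  3: TP=56, FP=4+4+12+5=25, FN=8+6+4+10=28 → 112/165 = 0.67879
  2: TP=26, FP=7+7+6+10=30, FN=4+0+5+5=14 → 52/96 = 0.54167
Weighted-F1 score = Σ (supportᵢ/N)·F1 scoreᵢ with N=284: (44/284)·0.56250 + (51/284)·0.55319 + (65/284)·0.51282 + (84/284)·0.67879 + (40/284)·0.54167 = 0.5809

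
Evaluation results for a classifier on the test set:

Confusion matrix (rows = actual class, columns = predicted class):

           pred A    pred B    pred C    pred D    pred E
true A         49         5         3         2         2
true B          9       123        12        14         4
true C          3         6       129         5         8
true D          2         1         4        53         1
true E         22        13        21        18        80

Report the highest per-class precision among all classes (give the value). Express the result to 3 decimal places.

Per-class precision (TP/(TP+FP)):
  A: TP=49, FP=9+3+2+22=36 → 49/85 = 0.5765
  B: TP=123, FP=5+6+1+13=25 → 123/148 = 0.8311
  C: TP=129, FP=3+12+4+21=40 → 129/169 = 0.7633
  D: TP=53, FP=2+14+5+18=39 → 53/92 = 0.5761
  E: TP=80, FP=2+4+8+1=15 → 80/95 = 0.8421
Highest is class 'E' with precision = 0.842.

0.842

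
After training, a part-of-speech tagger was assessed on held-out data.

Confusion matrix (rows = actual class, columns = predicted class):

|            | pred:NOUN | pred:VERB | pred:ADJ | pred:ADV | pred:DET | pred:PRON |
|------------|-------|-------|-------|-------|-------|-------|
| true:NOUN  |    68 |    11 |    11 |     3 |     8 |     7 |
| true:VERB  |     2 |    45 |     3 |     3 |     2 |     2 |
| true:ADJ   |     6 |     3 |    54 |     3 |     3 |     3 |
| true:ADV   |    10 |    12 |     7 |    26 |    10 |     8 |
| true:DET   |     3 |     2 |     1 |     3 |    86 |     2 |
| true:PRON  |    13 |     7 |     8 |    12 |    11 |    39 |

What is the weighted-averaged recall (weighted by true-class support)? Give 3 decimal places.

Per-class recall (TP/(TP+FN)):
  NOUN: TP=68, FN=11+11+3+8+7=40 → 68/108 = 0.6296
  VERB: TP=45, FN=2+3+3+2+2=12 → 45/57 = 0.7895
  ADJ: TP=54, FN=6+3+3+3+3=18 → 54/72 = 0.7500
  ADV: TP=26, FN=10+12+7+10+8=47 → 26/73 = 0.3562
  DET: TP=86, FN=3+2+1+3+2=11 → 86/97 = 0.8866
  PRON: TP=39, FN=13+7+8+12+11=51 → 39/90 = 0.4333
Weighted-recall = Σ (supportᵢ/N)·recallᵢ with N=497: (108/497)·0.6296 + (57/497)·0.7895 + (72/497)·0.7500 + (73/497)·0.3562 + (97/497)·0.8866 + (90/497)·0.4333 = 0.640

0.640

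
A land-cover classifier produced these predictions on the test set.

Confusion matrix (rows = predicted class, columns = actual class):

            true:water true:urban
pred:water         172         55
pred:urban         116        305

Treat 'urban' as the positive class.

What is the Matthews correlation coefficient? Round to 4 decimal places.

MCC = (TP·TN − FP·FN) / √((TP+FP)(TP+FN)(TN+FP)(TN+FN))
Numerator = 305·172 − 116·55 = 46080
Denominator = √(421·360·288·227) = √9908386560 = 99540.8788
MCC = 46080 / 99540.8788 = 0.4629

0.4629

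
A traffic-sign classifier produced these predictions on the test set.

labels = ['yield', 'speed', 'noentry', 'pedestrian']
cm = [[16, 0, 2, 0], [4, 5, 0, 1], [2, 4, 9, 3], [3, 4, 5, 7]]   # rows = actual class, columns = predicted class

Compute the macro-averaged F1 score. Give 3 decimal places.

0.544

Per-class F1 score (2·TP/(2·TP+FP+FN)):
  yield: TP=16, FP=4+2+3=9, FN=0+2+0=2 → 32/43 = 0.7442
  speed: TP=5, FP=0+4+4=8, FN=4+0+1=5 → 10/23 = 0.4348
  noentry: TP=9, FP=2+0+5=7, FN=2+4+3=9 → 18/34 = 0.5294
  pedestrian: TP=7, FP=0+1+3=4, FN=3+4+5=12 → 14/30 = 0.4667
Macro-F1 score = mean = (0.7442 + 0.4348 + 0.5294 + 0.4667) / 4 = 0.544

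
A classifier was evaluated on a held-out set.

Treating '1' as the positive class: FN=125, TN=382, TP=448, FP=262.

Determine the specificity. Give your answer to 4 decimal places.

Specificity = TN/(TN+FP) = 382/(382+262) = 0.5932

0.5932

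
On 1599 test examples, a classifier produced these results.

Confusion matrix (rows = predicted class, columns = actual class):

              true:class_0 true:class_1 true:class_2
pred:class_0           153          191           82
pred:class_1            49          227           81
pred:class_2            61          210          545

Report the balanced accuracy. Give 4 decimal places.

0.5710

Balanced accuracy = mean of per-class recall.
  class_0: recall = 153/263 = 0.58175
  class_1: recall = 227/628 = 0.36146
  class_2: recall = 545/708 = 0.76977
Mean = (0.58175 + 0.36146 + 0.76977) / 3 = 0.5710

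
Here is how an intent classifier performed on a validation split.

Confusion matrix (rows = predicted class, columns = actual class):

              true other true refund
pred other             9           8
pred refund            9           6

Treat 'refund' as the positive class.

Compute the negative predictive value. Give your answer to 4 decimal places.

0.5294

NPV = TN/(TN+FN) = 9/(9+8) = 0.5294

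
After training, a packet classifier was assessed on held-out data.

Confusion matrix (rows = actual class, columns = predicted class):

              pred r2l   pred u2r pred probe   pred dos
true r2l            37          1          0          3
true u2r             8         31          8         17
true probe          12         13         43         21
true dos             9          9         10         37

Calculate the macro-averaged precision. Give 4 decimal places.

Per-class precision (TP/(TP+FP)):
  r2l: TP=37, FP=8+12+9=29 → 37/66 = 0.56061
  u2r: TP=31, FP=1+13+9=23 → 31/54 = 0.57407
  probe: TP=43, FP=0+8+10=18 → 43/61 = 0.70492
  dos: TP=37, FP=3+17+21=41 → 37/78 = 0.47436
Macro-precision = mean = (0.56061 + 0.57407 + 0.70492 + 0.47436) / 4 = 0.5785

0.5785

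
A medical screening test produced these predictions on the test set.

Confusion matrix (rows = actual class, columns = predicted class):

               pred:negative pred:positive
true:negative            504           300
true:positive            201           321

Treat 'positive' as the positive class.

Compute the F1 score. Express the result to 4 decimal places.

Precision = TP/(TP+FP) = 321/621 = 0.5169
Recall = TP/(TP+FN) = 321/522 = 0.6149
F1 = 2·TP/(2·TP+FP+FN) = 642/1143 = 0.5617

0.5617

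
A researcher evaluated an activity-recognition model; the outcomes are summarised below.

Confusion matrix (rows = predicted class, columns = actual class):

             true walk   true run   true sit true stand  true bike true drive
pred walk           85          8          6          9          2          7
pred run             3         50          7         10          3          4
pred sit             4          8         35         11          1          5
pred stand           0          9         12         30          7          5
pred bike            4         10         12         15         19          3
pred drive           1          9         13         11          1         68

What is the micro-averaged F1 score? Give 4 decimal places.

0.5893

Micro-averaging pools counts across classes: ΣTP=287, ΣFP=200, ΣFN=200.
Micro-F1 score = 2·TP/(2·TP+FP+FN) on pooled counts = 0.5893 (equals overall accuracy in single-label multiclass).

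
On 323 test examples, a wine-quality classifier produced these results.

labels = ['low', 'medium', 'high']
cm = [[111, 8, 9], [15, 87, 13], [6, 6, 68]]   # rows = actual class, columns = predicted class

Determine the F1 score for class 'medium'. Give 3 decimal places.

Treat 'medium' as positive and all other classes as negative.
F1 score = 2·TP/(2·TP+FP+FN).
medium: TP=87, FP=8+6=14, FN=15+13=28 → 174/216 = 0.8056

0.806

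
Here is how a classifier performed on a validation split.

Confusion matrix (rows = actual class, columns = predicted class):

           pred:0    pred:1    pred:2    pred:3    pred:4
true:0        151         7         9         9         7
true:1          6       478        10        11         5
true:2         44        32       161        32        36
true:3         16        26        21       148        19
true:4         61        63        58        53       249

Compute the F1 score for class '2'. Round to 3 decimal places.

0.571

Take TP from the diagonal, FP from the rest of the '2' prediction marginal, FN from the rest of the '2' actual marginal.
F1 score = 2·TP/(2·TP+FP+FN).
2: TP=161, FP=9+10+21+58=98, FN=44+32+32+36=144 → 322/564 = 0.5709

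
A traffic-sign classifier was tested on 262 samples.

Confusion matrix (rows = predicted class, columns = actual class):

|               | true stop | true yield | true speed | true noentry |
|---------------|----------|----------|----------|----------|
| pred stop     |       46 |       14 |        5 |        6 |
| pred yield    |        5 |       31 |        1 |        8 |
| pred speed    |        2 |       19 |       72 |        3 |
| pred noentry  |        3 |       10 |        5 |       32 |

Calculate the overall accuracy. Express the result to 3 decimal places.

0.691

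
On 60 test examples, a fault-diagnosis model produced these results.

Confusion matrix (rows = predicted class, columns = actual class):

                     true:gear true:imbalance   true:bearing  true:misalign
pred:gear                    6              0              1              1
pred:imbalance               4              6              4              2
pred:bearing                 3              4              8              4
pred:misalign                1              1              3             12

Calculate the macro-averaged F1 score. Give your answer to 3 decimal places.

0.528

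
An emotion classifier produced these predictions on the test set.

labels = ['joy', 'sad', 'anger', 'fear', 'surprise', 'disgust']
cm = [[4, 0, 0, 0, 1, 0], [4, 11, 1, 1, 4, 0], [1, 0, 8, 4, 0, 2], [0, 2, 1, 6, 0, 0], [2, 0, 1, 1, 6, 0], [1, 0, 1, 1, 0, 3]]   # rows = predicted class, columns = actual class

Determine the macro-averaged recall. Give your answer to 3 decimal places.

0.576

Per-class recall (TP/(TP+FN)):
  joy: TP=4, FN=4+1+0+2+1=8 → 4/12 = 0.3333
  sad: TP=11, FN=0+0+2+0+0=2 → 11/13 = 0.8462
  anger: TP=8, FN=0+1+1+1+1=4 → 8/12 = 0.6667
  fear: TP=6, FN=0+1+4+1+1=7 → 6/13 = 0.4615
  surprise: TP=6, FN=1+4+0+0+0=5 → 6/11 = 0.5455
  disgust: TP=3, FN=0+0+2+0+0=2 → 3/5 = 0.6000
Macro-recall = mean = (0.3333 + 0.8462 + 0.6667 + 0.4615 + 0.5455 + 0.6000) / 6 = 0.576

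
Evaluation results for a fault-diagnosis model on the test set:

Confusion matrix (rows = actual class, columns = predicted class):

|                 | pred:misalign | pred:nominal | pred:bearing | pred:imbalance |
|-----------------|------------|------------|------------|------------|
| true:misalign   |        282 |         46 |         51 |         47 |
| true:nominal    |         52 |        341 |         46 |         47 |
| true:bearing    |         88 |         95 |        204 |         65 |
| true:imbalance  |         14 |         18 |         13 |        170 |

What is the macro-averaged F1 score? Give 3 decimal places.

0.626

Per-class F1 score (2·TP/(2·TP+FP+FN)):
  misalign: TP=282, FP=52+88+14=154, FN=46+51+47=144 → 564/862 = 0.6543
  nominal: TP=341, FP=46+95+18=159, FN=52+46+47=145 → 682/986 = 0.6917
  bearing: TP=204, FP=51+46+13=110, FN=88+95+65=248 → 408/766 = 0.5326
  imbalance: TP=170, FP=47+47+65=159, FN=14+18+13=45 → 340/544 = 0.6250
Macro-F1 score = mean = (0.6543 + 0.6917 + 0.5326 + 0.6250) / 4 = 0.626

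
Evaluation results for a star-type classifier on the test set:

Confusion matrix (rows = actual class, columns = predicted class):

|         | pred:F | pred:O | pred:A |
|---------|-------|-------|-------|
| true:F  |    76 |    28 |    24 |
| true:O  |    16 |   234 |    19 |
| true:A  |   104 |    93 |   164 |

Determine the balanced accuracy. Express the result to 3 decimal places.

0.639

Balanced accuracy = mean of per-class recall.
  F: recall = 76/128 = 0.5938
  O: recall = 234/269 = 0.8699
  A: recall = 164/361 = 0.4543
Mean = (0.5938 + 0.8699 + 0.4543) / 3 = 0.639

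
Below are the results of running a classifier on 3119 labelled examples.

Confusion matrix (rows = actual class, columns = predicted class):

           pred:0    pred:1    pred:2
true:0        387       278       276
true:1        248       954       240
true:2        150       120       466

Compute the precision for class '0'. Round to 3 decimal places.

Treat '0' as positive and all other classes as negative.
precision = TP/(TP+FP).
0: TP=387, FP=248+150=398 → 387/785 = 0.4930

0.493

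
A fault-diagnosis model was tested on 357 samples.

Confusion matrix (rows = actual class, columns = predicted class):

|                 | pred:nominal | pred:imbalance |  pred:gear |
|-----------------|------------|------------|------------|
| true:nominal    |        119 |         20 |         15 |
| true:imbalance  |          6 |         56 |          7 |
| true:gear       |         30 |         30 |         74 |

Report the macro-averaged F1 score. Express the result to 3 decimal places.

Per-class F1 score (2·TP/(2·TP+FP+FN)):
  nominal: TP=119, FP=6+30=36, FN=20+15=35 → 238/309 = 0.7702
  imbalance: TP=56, FP=20+30=50, FN=6+7=13 → 112/175 = 0.6400
  gear: TP=74, FP=15+7=22, FN=30+30=60 → 148/230 = 0.6435
Macro-F1 score = mean = (0.7702 + 0.6400 + 0.6435) / 3 = 0.685

0.685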